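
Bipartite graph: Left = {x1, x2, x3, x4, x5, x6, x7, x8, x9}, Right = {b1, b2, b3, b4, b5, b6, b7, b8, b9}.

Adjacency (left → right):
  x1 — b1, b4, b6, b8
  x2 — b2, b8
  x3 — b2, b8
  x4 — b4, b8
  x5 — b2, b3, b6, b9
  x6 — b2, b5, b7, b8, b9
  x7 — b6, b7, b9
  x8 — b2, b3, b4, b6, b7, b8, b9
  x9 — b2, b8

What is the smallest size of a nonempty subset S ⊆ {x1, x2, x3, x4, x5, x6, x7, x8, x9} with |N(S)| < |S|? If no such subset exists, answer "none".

3

Take S = {x2, x3, x9}. Its neighbourhood is {b2, b8}, so |N(S)| = 2 < |S| = 3.
Every subset of size less than 3 has at least as many neighbours as members, so 3 is the minimum.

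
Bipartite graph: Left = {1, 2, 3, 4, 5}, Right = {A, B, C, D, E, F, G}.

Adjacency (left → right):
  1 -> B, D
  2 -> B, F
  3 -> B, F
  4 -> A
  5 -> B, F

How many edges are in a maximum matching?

A valid assignment of size 4: 1–D, 2–F, 3–B, 4–A.
The set {2, 3, 5} has only 2 neighbours ({B, F}), so by Hall's theorem at most 4 of the 5 left vertices can be matched.

4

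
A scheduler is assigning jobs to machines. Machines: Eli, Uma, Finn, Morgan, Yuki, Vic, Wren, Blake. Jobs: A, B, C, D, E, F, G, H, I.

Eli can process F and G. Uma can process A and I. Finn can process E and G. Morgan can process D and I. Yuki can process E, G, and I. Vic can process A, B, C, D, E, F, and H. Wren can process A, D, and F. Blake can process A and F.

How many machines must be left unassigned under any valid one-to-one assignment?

1

One maximum matching: Eli→G, Uma→A, Finn→E, Morgan→D, Yuki→I, Vic→H, Wren→F.
The set {Eli, Uma, Finn, Morgan, Yuki, Wren, Blake} has only 6 neighbours ({A, D, E, F, G, I}), so by Hall's theorem at most 7 of the 8 machines can be matched.
That matches 7 of the 8, leaving 1 unmatched; no matching can do better.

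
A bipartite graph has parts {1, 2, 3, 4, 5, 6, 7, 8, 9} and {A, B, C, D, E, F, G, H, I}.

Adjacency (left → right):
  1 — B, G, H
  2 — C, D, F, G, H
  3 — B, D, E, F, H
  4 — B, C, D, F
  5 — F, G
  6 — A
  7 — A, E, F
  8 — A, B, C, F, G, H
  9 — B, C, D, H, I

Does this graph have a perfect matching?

Yes

For example, pair 1–B, 2–H, 3–D, 4–C, 5–F, 6–A, 7–E, 8–G, 9–I.
Every left vertex is matched, so this is a perfect matching.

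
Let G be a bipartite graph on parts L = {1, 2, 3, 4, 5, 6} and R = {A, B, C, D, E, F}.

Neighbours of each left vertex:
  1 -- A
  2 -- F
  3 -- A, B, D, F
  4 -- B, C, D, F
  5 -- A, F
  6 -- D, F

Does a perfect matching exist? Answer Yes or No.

No

The set {1, 2, 5} has only 2 neighbours ({A, F}), so by Hall's theorem at most 5 of the 6 left vertices can be matched.
Hence no matching covers every left vertex.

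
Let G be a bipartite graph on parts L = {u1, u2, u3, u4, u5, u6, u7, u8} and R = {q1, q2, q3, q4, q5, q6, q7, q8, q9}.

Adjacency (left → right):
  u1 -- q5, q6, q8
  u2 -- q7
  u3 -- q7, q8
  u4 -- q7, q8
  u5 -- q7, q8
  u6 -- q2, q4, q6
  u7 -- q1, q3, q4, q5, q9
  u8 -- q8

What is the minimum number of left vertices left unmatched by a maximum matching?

3

One maximum matching: u1-q5, u2-q7, u3-q8, u6-q6, u7-q9.
The set {u2, u3, u4, u5, u8} has only 2 neighbours ({q7, q8}), so by Hall's theorem at most 5 of the 8 left vertices can be matched.
That matches 5 of the 8, leaving 3 unmatched; no matching can do better.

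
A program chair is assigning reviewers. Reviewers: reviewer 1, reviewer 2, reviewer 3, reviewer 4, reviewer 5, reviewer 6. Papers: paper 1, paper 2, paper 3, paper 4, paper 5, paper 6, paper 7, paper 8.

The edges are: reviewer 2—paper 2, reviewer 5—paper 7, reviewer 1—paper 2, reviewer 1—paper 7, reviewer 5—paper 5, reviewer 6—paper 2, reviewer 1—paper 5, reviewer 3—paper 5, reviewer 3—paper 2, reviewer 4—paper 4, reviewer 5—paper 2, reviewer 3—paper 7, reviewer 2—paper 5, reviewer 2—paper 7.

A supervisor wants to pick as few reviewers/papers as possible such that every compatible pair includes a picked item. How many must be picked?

4

The 4 edges reviewer 1–paper 5, reviewer 2–paper 2, reviewer 3–paper 7, reviewer 4–paper 4 form a matching, so any vertex cover needs at least 4 vertices (one per matched edge).
Conversely {reviewer 4, paper 2, paper 5, paper 7} meets every edge and has exactly 4 vertices, so 4 is optimal.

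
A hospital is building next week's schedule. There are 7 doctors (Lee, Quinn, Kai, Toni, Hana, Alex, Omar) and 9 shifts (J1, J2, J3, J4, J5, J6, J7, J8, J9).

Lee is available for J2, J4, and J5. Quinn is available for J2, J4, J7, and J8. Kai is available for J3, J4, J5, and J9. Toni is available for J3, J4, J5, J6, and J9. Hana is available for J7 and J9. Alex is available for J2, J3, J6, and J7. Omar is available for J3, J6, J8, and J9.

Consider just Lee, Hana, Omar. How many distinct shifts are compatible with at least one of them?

8

The union of neighbours of {Lee, Hana, Omar} is {J2, J3, J4, J5, J6, J7, J8, J9}, which has 8 elements.
Since |N(S)| = 8 ≥ |S| = 3, Hall's condition holds for this subset.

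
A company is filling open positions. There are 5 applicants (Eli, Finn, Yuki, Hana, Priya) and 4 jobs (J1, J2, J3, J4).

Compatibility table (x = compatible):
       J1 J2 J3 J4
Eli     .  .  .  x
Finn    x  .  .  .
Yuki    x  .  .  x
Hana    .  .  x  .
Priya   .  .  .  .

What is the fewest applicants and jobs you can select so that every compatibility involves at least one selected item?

A maximum matching has 3 edges (e.g. Eli–J4, Finn–J1, Hana–J3).
By König's theorem the minimum vertex cover has the same size. One such cover is {Hana, J1, J4}.

3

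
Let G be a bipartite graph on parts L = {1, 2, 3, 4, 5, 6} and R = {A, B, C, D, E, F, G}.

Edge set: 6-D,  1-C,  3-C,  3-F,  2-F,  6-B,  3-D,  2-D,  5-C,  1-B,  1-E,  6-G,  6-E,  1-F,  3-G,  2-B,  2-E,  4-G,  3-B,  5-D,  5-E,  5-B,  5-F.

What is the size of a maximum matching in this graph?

One maximum matching: 1-C, 2-E, 3-D, 4-G, 5-F, 6-B.
This saturates every left vertex, so 6 is the maximum.

6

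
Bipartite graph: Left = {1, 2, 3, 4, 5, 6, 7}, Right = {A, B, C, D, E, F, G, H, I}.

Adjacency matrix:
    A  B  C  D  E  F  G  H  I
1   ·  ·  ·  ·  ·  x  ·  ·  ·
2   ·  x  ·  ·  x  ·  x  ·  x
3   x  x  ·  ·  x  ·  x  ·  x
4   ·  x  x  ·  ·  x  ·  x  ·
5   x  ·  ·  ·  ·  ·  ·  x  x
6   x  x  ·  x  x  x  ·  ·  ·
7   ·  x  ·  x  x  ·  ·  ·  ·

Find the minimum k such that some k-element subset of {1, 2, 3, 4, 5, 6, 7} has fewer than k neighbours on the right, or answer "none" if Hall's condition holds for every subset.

none

A matching saturating every left vertex exists, for instance 1→F, 2→E, 3→G, 4→C, 5→I, 6→A, 7→B.
By Hall's marriage theorem, this means |N(S)| ≥ |S| for every subset S, so no violating subset exists.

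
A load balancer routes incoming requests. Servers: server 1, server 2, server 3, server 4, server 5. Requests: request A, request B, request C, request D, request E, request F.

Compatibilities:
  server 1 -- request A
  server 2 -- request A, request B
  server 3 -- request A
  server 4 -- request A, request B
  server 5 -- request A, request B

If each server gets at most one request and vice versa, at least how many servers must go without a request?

3

A valid assignment of size 2: server 1→request A, server 2→request B.
The set {server 1, server 2, server 3, server 4, server 5} has only 2 neighbours ({request A, request B}), so by Hall's theorem at most 2 of the 5 servers can be matched.
That matches 2 of the 5, leaving 3 unmatched; no matching can do better.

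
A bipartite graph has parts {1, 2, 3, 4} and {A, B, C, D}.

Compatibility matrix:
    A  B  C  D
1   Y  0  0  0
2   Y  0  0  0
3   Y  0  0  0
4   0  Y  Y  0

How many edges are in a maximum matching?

One maximum matching: 1→A, 4→B.
The set {1, 2, 3} has only 1 neighbour ({A}), so by Hall's theorem at most 2 of the 4 left vertices can be matched.

2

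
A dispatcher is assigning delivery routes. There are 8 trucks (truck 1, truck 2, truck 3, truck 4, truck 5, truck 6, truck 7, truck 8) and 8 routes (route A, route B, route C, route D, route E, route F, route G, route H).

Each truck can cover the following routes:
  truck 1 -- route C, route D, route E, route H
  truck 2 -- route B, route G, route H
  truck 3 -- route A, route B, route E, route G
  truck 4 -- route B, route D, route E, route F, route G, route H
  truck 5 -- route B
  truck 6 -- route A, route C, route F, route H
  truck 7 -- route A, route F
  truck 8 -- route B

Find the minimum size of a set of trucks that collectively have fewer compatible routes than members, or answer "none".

Take S = {truck 5, truck 8}. Its neighbourhood is {route B}, so |N(S)| = 1 < |S| = 2.
No single vertex violates Hall's condition since each has at least one neighbour, so 2 is the minimum.

2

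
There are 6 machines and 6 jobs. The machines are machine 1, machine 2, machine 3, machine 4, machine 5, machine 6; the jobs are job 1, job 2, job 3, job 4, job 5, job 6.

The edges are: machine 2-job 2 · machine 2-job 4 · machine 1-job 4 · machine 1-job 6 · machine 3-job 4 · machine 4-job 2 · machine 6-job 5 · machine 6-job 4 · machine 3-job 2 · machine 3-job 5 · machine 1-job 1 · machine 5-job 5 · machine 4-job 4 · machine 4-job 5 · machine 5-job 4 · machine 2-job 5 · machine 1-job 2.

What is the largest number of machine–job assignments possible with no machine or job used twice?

4

A valid assignment of size 4: machine 1–job 1, machine 2–job 5, machine 3–job 4, machine 4–job 2.
The set {machine 2, machine 3, machine 4, machine 5, machine 6} has only 3 neighbours ({job 2, job 4, job 5}), so by Hall's theorem at most 4 of the 6 machines can be matched.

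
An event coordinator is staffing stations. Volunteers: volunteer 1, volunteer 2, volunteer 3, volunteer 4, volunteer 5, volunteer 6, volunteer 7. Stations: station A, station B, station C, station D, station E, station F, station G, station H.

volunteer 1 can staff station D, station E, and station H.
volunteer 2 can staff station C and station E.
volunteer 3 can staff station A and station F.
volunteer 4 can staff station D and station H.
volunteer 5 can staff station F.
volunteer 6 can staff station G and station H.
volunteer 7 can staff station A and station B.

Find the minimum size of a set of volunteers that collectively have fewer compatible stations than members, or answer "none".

none

A matching saturating every volunteer exists, for instance volunteer 1→station E, volunteer 2→station C, volunteer 3→station A, volunteer 4→station D, volunteer 5→station F, volunteer 6→station H, volunteer 7→station B.
By Hall's marriage theorem, this means |N(S)| ≥ |S| for every subset S, so no violating subset exists.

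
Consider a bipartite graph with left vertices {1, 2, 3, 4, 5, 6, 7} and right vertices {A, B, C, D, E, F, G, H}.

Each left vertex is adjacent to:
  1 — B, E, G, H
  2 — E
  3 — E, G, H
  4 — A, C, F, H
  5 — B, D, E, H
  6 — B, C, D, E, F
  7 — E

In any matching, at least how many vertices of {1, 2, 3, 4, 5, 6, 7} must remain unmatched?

A valid assignment of size 6: 1–G, 2–E, 3–H, 4–F, 5–D, 6–B.
The set {2, 7} has only 1 neighbour ({E}), so by Hall's theorem at most 6 of the 7 left vertices can be matched.
That matches 6 of the 7, leaving 1 unmatched; no matching can do better.

1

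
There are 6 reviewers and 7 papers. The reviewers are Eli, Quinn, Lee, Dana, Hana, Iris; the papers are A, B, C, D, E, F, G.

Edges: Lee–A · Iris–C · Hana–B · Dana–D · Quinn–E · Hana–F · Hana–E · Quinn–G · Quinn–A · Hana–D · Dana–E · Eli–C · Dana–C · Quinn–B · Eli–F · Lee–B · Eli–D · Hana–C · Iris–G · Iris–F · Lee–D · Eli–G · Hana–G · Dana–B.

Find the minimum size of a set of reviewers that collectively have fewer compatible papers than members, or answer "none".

none

A matching saturating every reviewer exists, for instance Eli→C, Quinn→E, Lee→D, Dana→B, Hana→G, Iris→F.
By Hall's marriage theorem, this means |N(S)| ≥ |S| for every subset S, so no violating subset exists.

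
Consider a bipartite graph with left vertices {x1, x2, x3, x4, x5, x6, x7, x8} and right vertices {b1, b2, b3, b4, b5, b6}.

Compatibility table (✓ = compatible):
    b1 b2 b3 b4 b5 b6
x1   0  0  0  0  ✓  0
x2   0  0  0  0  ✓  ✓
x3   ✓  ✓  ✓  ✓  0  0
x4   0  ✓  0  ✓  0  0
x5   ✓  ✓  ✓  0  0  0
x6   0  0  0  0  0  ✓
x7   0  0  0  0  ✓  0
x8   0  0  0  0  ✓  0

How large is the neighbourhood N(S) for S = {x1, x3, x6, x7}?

6

The union of neighbours of {x1, x3, x6, x7} is {b1, b2, b3, b4, b5, b6}, which has 6 elements.
Since |N(S)| = 6 ≥ |S| = 4, Hall's condition holds for this subset.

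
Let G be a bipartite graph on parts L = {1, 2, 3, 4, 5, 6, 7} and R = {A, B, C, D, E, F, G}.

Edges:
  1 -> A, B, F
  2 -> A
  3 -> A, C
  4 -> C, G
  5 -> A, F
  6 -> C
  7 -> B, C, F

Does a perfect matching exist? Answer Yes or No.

No

The set {1, 2, 3, 5, 6, 7} has only 4 neighbours ({A, B, C, F}), so by Hall's theorem at most 5 of the 7 left vertices can be matched.
Hence no matching covers every left vertex.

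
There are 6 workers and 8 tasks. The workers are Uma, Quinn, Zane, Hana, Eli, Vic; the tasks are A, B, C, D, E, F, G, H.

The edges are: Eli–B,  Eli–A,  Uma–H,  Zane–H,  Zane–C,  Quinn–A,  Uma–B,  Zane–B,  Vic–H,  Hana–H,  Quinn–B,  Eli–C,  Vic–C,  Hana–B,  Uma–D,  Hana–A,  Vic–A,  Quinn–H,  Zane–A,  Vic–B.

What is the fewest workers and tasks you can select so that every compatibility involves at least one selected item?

5

A maximum matching has 5 edges (e.g. Uma–D, Quinn–A, Zane–C, Hana–H, Eli–B).
By König's theorem the minimum vertex cover has the same size. One such cover is {Uma, A, B, C, H}.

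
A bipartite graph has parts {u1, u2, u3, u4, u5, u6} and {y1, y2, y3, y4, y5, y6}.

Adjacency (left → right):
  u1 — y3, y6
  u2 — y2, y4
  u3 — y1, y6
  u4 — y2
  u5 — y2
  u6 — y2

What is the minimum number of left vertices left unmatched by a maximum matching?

2

For example, pair u1→y3, u2→y4, u3→y1, u4→y2.
The set {u4, u5, u6} has only 1 neighbour ({y2}), so by Hall's theorem at most 4 of the 6 left vertices can be matched.
That matches 4 of the 6, leaving 2 unmatched; no matching can do better.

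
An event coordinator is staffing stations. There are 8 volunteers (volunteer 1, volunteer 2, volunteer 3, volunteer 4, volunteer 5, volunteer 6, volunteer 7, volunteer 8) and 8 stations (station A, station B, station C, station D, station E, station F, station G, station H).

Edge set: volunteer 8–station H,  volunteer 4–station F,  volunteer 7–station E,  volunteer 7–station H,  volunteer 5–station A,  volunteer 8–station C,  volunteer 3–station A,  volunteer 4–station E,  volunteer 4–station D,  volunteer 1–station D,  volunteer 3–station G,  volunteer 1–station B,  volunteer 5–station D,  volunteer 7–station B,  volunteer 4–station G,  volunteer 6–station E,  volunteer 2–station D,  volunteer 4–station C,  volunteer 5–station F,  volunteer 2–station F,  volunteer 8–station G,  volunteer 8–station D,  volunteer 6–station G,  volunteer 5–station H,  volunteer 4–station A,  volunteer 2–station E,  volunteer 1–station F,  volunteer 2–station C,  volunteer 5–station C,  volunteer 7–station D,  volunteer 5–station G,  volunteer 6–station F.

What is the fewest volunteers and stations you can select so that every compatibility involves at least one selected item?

A maximum matching has 8 edges (e.g. volunteer 1–station B, volunteer 2–station C, volunteer 3–station A, volunteer 4–station E, volunteer 5–station F, volunteer 6–station G, volunteer 7–station H, volunteer 8–station D).
By König's theorem the minimum vertex cover has the same size. One such cover is {volunteer 1, volunteer 2, volunteer 3, volunteer 4, volunteer 5, volunteer 6, volunteer 7, volunteer 8}.

8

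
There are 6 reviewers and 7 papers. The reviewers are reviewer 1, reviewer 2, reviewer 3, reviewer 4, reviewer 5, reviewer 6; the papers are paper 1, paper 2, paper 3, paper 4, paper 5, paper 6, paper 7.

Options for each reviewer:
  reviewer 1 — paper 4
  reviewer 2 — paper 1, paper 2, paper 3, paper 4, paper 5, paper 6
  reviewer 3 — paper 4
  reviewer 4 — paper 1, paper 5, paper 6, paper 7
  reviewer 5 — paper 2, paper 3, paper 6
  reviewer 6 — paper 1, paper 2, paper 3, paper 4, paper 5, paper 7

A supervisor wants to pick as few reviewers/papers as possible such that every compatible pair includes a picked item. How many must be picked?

5

{reviewer 2, reviewer 4, reviewer 5, reviewer 6, paper 4} is a vertex cover of size 5: every edge has an endpoint in this set.
No smaller cover exists because reviewer 1–paper 4, reviewer 2–paper 6, reviewer 4–paper 7, reviewer 5–paper 3, reviewer 6–paper 2 is a matching of size 5, and a cover must include an endpoint of each of these disjoint edges (König's theorem).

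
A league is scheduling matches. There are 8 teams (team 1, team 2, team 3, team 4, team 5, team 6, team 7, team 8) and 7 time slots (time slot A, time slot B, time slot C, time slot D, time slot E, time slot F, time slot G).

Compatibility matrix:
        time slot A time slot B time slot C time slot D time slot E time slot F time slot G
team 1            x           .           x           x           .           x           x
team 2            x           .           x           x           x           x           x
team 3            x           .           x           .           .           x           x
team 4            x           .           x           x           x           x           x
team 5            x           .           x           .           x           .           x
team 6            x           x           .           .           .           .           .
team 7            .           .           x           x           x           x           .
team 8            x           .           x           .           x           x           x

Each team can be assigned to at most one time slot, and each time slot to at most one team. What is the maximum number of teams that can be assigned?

7

One maximum matching: team 1-time slot C, team 2-time slot D, team 3-time slot G, team 4-time slot E, team 5-time slot A, team 6-time slot B, team 7-time slot F.
The set {team 1, team 2, team 3, team 4, team 5, team 7, team 8} has only 6 neighbours ({time slot A, time slot C, time slot D, time slot E, time slot F, time slot G}), so by Hall's theorem at most 7 of the 8 teams can be matched.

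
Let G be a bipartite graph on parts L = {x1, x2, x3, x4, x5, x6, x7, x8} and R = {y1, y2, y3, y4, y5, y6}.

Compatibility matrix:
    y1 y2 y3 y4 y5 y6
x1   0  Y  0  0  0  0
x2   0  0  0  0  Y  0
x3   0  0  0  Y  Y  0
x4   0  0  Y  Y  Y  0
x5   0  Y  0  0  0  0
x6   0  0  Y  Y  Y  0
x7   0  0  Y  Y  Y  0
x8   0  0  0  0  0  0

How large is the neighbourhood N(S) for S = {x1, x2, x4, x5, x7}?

4

The union of neighbours of {x1, x2, x4, x5, x7} is {y2, y3, y4, y5}, which has 4 elements.
Since |N(S)| = 4 < |S| = 5, Hall's condition fails for this subset.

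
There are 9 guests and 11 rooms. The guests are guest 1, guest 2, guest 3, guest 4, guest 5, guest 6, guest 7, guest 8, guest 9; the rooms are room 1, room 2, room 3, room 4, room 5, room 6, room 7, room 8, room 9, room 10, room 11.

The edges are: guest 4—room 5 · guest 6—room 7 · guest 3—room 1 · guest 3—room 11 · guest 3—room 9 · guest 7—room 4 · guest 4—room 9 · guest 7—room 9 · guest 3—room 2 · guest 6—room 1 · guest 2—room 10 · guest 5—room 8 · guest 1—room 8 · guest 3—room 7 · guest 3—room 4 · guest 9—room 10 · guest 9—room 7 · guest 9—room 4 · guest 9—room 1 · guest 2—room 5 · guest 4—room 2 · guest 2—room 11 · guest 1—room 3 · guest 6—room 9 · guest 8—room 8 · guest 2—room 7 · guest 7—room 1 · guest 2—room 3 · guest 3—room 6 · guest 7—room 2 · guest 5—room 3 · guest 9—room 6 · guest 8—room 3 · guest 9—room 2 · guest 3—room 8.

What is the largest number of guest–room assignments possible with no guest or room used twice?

A valid assignment of size 8: guest 1→room 8, guest 2→room 11, guest 3→room 2, guest 4→room 5, guest 5→room 3, guest 6→room 7, guest 7→room 9, guest 9→room 4.
The set {guest 1, guest 5, guest 8} has only 2 neighbours ({room 3, room 8}), so by Hall's theorem at most 8 of the 9 guests can be matched.

8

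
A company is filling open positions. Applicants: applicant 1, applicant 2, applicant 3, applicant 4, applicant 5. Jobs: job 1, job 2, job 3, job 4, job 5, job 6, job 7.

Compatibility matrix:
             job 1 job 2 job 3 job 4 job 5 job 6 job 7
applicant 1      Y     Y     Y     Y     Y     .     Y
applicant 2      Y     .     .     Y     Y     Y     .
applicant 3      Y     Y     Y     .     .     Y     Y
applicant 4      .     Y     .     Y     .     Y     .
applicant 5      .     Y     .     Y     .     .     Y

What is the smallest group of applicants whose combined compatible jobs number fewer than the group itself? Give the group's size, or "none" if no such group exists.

A matching saturating every applicant exists, for instance applicant 1→job 5, applicant 2→job 1, applicant 3→job 7, applicant 4→job 6, applicant 5→job 2.
By Hall's marriage theorem, this means |N(S)| ≥ |S| for every subset S, so no violating subset exists.

none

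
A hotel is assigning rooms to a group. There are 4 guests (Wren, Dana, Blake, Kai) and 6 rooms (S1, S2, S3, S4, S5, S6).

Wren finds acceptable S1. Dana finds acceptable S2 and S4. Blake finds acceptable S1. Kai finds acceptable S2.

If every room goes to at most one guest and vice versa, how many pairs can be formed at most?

3

For example, pair Wren–S1, Dana–S4, Kai–S2.
The set {Wren, Blake} has only 1 neighbour ({S1}), so by Hall's theorem at most 3 of the 4 guests can be matched.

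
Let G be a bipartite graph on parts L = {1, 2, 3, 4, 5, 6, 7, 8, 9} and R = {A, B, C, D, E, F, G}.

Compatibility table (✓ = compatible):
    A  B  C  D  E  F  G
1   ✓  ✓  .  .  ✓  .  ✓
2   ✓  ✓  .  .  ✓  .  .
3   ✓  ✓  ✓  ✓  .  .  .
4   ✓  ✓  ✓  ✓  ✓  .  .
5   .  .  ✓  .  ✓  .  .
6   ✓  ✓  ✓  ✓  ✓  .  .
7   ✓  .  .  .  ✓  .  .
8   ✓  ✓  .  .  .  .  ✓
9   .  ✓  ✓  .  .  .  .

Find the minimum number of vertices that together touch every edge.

6

A maximum matching has 6 edges (e.g. 1–G, 2–B, 3–D, 4–E, 5–C, 6–A).
By König's theorem the minimum vertex cover has the same size. One such cover is {A, B, C, D, E, G}.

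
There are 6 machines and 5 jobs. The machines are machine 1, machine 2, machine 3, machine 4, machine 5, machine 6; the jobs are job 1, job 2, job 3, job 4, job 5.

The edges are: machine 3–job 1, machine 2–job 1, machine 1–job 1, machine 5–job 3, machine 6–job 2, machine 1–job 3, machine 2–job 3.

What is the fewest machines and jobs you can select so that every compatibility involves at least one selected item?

3

The 3 edges machine 1–job 1, machine 2–job 3, machine 6–job 2 form a matching, so any vertex cover needs at least 3 vertices (one per matched edge).
Conversely {machine 6, job 1, job 3} meets every edge and has exactly 3 vertices, so 3 is optimal.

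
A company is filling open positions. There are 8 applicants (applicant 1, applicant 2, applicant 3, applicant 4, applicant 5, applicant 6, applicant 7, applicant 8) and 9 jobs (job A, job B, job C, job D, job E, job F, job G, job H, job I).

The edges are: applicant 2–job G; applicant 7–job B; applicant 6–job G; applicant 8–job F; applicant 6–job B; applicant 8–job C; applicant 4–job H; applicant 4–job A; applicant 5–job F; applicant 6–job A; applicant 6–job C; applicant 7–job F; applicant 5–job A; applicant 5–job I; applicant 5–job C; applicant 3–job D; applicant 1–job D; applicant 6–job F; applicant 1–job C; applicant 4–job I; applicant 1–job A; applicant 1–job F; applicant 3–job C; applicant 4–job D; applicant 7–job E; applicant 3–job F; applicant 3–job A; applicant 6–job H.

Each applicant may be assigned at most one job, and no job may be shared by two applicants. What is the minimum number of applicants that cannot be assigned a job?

A valid assignment of size 8: applicant 1→job C, applicant 2→job G, applicant 3→job D, applicant 4→job A, applicant 5→job I, applicant 6→job H, applicant 7→job E, applicant 8→job F.
This saturates every applicant, so 8 is the maximum.
That matches 8 of the 8, leaving 0 unmatched; no matching can do better.

0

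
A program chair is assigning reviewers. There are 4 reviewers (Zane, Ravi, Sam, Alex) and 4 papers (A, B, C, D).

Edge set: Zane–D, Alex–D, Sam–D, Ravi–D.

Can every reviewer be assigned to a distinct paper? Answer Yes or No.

The set {Zane, Ravi, Sam, Alex} has only 1 neighbour ({D}), so by Hall's theorem at most 1 of the 4 reviewers can be matched.
Hence no matching covers every reviewer.

No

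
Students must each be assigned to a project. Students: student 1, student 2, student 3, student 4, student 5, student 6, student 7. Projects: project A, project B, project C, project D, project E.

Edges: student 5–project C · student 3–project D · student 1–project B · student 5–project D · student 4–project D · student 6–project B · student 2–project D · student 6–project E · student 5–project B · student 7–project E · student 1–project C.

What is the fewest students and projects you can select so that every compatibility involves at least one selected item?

4

A maximum matching has 4 edges (e.g. student 1–project B, student 2–project D, student 5–project C, student 6–project E).
By König's theorem the minimum vertex cover has the same size. One such cover is {project B, project C, project D, project E}.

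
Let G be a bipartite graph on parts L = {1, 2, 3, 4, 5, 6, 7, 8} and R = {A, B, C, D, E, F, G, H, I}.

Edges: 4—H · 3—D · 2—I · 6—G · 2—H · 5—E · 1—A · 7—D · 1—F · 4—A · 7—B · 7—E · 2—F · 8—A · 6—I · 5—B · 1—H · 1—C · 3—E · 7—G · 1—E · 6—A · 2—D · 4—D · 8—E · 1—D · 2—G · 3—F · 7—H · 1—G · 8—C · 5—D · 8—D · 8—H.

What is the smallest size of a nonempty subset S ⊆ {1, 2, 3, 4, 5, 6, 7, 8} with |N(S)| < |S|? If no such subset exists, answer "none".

none

A matching saturating every left vertex exists, for instance 1→G, 2→F, 3→D, 4→H, 5→B, 6→I, 7→E, 8→A.
By Hall's marriage theorem, this means |N(S)| ≥ |S| for every subset S, so no violating subset exists.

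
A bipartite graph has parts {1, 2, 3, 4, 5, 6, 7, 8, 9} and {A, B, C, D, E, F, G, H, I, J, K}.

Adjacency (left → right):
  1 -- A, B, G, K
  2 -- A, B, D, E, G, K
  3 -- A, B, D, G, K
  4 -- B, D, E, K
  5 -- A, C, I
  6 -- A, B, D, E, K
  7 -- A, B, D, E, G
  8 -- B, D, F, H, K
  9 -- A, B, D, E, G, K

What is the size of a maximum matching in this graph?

8

For example, pair 1–B, 2–E, 3–K, 4–D, 5–I, 6–A, 7–G, 8–H.
The set {1, 2, 3, 4, 6, 7, 9} has only 6 neighbours ({A, B, D, E, G, K}), so by Hall's theorem at most 8 of the 9 left vertices can be matched.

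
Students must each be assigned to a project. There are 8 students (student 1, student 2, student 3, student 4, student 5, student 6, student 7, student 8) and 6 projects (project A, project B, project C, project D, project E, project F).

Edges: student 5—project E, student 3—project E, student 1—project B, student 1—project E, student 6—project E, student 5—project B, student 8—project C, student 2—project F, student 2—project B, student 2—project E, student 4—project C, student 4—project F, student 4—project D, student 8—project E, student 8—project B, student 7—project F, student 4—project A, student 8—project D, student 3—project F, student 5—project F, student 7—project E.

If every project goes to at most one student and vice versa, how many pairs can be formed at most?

5

A valid assignment of size 5: student 1–project B, student 2–project F, student 3–project E, student 4–project A, student 8–project C.
The set {student 1, student 2, student 3, student 5, student 6, student 7} has only 3 neighbours ({project B, project E, project F}), so by Hall's theorem at most 5 of the 8 students can be matched.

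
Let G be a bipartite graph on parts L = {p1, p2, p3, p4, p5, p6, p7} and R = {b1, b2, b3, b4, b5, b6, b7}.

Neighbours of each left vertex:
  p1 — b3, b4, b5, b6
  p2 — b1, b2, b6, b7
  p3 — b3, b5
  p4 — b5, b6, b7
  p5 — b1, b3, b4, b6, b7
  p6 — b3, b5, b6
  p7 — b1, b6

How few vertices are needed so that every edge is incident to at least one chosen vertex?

The 7 edges p1–b4, p2–b2, p3–b5, p4–b7, p5–b1, p6–b3, p7–b6 form a matching, so any vertex cover needs at least 7 vertices (one per matched edge).
Conversely {p1, p2, p3, p4, p5, p6, p7} meets every edge and has exactly 7 vertices, so 7 is optimal.

7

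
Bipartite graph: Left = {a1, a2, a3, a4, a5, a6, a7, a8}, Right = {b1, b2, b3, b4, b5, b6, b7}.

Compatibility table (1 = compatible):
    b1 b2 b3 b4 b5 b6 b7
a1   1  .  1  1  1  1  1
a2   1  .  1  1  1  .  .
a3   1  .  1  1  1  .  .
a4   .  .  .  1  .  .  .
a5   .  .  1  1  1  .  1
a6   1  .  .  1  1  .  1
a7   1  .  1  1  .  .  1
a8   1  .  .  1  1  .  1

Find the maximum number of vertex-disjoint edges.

6

A valid assignment of size 6: a1–b6, a2–b3, a3–b1, a4–b4, a5–b7, a6–b5.
The set {a2, a3, a4, a5, a6, a7, a8} has only 5 neighbours ({b1, b3, b4, b5, b7}), so by Hall's theorem at most 6 of the 8 left vertices can be matched.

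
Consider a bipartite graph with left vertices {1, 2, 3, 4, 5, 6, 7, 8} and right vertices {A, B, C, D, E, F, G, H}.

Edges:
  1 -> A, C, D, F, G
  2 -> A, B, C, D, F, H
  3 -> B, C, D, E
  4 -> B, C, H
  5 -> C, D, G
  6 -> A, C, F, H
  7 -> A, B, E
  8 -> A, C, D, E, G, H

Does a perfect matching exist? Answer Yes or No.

Yes

For example, pair 1–A, 2–H, 3–D, 4–B, 5–C, 6–F, 7–E, 8–G.
Every left vertex is matched, so this is a perfect matching.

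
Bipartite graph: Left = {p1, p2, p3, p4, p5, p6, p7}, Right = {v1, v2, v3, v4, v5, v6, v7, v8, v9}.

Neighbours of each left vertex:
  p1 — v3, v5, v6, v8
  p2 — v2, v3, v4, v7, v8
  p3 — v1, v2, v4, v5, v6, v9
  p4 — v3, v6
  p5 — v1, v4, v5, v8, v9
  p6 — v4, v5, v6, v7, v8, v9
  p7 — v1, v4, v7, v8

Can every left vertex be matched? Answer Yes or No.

One maximum matching: p1-v8, p2-v2, p3-v1, p4-v3, p5-v5, p6-v6, p7-v7.
Every left vertex is matched, so this matching saturates all of them.

Yes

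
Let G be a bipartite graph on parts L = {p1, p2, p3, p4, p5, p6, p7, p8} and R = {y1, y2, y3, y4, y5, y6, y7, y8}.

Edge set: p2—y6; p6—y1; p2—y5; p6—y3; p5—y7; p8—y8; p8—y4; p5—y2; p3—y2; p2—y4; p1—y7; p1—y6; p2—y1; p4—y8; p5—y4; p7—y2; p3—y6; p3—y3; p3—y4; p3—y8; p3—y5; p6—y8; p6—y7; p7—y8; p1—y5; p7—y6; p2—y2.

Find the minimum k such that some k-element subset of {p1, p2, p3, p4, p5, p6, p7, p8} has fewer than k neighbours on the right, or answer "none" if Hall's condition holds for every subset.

none

A matching saturating every left vertex exists, for instance p1→y5, p2→y1, p3→y6, p4→y8, p5→y7, p6→y3, p7→y2, p8→y4.
By Hall's marriage theorem, this means |N(S)| ≥ |S| for every subset S, so no violating subset exists.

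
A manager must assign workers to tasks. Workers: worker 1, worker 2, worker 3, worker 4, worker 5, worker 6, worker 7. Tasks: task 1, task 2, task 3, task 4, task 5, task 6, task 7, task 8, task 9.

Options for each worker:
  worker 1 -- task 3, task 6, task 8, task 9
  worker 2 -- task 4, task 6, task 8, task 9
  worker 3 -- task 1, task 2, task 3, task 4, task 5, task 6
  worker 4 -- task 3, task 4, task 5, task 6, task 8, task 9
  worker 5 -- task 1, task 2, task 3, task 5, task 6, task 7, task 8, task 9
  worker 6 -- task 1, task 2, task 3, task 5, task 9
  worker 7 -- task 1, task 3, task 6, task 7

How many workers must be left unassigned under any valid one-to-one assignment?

0

A valid assignment of size 7: worker 1→task 6, worker 2→task 9, worker 3→task 1, worker 4→task 4, worker 5→task 8, worker 6→task 5, worker 7→task 7.
All 7 workers are matched, so no larger matching exists.
That matches 7 of the 7, leaving 0 unmatched; no matching can do better.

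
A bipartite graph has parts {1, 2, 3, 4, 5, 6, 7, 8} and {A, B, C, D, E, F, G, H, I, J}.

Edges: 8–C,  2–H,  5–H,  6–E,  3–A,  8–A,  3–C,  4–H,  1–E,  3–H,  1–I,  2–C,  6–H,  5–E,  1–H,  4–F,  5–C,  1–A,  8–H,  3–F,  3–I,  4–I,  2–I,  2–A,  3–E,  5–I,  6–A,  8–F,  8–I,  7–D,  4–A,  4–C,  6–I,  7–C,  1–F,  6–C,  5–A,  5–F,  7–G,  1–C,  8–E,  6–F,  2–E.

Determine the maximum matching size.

One maximum matching: 1-C, 2-H, 3-I, 4-F, 5-E, 6-A, 7-G.
The set {1, 2, 3, 4, 5, 6, 8} has only 6 neighbours ({A, C, E, F, H, I}), so by Hall's theorem at most 7 of the 8 left vertices can be matched.

7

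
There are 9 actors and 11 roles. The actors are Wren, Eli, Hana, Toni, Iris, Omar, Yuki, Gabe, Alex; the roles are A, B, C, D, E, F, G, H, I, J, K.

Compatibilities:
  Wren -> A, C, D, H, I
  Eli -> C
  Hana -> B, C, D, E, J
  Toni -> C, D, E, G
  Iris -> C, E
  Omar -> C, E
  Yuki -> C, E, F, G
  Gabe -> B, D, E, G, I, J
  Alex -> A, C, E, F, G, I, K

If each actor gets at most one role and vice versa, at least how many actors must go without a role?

A valid assignment of size 8: Wren→A, Eli→C, Hana→B, Toni→D, Iris→E, Yuki→F, Gabe→J, Alex→G.
The set {Eli, Iris, Omar} has only 2 neighbours ({C, E}), so by Hall's theorem at most 8 of the 9 actors can be matched.
That matches 8 of the 9, leaving 1 unmatched; no matching can do better.

1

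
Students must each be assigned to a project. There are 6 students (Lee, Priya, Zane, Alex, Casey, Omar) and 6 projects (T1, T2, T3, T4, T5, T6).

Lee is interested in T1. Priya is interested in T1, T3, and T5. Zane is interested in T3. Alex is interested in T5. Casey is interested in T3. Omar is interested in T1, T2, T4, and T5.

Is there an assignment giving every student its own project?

The set {Lee, Priya, Zane, Alex, Casey} has only 3 neighbours ({T1, T3, T5}), so by Hall's theorem at most 4 of the 6 students can be matched.
Hence no matching covers every student.

No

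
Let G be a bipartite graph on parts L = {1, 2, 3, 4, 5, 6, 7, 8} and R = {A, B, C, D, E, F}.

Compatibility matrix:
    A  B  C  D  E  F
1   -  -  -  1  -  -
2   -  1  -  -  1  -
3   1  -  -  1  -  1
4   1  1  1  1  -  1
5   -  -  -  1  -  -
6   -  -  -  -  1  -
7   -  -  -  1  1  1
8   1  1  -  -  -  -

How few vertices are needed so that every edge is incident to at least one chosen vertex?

A maximum matching has 6 edges (e.g. 1–D, 2–B, 3–A, 4–C, 6–E, 7–F).
By König's theorem the minimum vertex cover has the same size. One such cover is {4, A, B, D, E, F}.

6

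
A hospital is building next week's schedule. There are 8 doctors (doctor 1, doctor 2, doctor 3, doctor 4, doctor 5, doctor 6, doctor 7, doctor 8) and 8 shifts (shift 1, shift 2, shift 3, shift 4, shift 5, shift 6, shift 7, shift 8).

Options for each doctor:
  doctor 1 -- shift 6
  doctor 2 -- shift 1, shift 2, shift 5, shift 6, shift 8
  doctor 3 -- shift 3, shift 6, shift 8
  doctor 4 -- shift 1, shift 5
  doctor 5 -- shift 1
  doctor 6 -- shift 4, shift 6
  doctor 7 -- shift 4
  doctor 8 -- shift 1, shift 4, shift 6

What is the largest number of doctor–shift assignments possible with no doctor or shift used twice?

One maximum matching: doctor 1–shift 6, doctor 2–shift 8, doctor 3–shift 3, doctor 4–shift 5, doctor 5–shift 1, doctor 6–shift 4.
The set {doctor 1, doctor 5, doctor 6, doctor 7, doctor 8} has only 3 neighbours ({shift 1, shift 4, shift 6}), so by Hall's theorem at most 6 of the 8 doctors can be matched.

6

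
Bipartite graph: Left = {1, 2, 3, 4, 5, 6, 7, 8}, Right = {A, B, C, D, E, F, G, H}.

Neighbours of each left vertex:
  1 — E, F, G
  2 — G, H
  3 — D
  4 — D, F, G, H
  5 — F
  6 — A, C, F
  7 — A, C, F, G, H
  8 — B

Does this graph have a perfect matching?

For example, pair 1–E, 2–G, 3–D, 4–H, 5–F, 6–C, 7–A, 8–B.
Every left vertex is matched, so this is a perfect matching.

Yes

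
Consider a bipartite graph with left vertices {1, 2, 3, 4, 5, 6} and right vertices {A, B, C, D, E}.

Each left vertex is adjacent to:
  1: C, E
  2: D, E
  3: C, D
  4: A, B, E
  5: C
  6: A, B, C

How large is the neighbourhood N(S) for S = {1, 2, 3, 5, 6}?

The union of neighbours of {1, 2, 3, 5, 6} is {A, B, C, D, E}, which has 5 elements.
Since |N(S)| = 5 ≥ |S| = 5, Hall's condition holds for this subset.

5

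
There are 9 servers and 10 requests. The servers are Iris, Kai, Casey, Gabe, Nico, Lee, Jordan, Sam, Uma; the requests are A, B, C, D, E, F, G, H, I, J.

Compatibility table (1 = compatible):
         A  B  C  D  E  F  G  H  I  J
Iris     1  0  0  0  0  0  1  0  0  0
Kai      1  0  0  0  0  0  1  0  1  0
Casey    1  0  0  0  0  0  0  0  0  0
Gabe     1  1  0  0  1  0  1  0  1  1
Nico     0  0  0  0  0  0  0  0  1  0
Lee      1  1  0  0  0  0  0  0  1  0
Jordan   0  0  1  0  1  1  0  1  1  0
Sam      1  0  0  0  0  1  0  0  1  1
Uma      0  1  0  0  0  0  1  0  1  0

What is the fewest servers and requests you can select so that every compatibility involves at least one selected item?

7

A maximum matching has 7 edges (e.g. Iris–G, Kai–I, Casey–A, Gabe–J, Lee–B, Jordan–E, Sam–F).
By König's theorem the minimum vertex cover has the same size. One such cover is {Gabe, Jordan, Sam, A, B, G, I}.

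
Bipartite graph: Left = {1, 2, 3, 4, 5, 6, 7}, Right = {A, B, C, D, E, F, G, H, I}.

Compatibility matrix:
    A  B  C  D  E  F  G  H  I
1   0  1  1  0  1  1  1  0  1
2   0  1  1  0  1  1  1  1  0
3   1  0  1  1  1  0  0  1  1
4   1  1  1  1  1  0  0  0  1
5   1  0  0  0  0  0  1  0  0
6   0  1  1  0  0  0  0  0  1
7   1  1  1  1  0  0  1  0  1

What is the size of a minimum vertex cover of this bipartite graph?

A maximum matching has 7 edges (e.g. 1–F, 2–B, 3–H, 4–E, 5–A, 6–C, 7–G).
By König's theorem the minimum vertex cover has the same size. One such cover is {1, 2, 3, 4, 5, 6, 7}.

7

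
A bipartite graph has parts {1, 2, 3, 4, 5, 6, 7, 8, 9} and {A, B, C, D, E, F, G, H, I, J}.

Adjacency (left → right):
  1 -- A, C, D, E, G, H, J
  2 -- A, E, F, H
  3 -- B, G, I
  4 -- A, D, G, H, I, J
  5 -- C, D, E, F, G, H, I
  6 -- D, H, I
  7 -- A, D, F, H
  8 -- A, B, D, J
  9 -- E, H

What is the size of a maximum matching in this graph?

For example, pair 1→A, 2→F, 3→B, 4→H, 5→G, 6→I, 7→D, 8→J, 9→E.
All 9 left vertices are matched, so no larger matching exists.

9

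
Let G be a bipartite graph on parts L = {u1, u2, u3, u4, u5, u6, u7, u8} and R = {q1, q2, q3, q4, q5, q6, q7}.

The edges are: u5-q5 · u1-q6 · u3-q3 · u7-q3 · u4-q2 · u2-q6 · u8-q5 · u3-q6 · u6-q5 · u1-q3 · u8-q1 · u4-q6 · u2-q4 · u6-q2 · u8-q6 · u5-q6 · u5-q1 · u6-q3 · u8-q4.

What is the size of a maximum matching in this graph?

6

For example, pair u1-q3, u2-q4, u3-q6, u4-q2, u5-q1, u6-q5.
The set {u1, u2, u3, u4, u5, u6, u7, u8} has only 6 neighbours ({q1, q2, q3, q4, q5, q6}), so by Hall's theorem at most 6 of the 8 left vertices can be matched.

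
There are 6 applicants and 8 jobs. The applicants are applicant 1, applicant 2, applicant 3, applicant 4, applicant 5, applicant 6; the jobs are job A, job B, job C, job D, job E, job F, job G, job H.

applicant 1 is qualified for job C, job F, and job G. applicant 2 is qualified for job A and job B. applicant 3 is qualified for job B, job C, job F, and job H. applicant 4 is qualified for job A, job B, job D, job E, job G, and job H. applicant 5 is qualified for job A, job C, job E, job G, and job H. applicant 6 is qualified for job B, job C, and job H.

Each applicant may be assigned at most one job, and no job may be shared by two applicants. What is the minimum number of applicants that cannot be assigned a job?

For example, pair applicant 1→job F, applicant 2→job A, applicant 3→job B, applicant 4→job D, applicant 5→job G, applicant 6→job H.
This saturates every applicant, so 6 is the maximum.
That matches 6 of the 6, leaving 0 unmatched; no matching can do better.

0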